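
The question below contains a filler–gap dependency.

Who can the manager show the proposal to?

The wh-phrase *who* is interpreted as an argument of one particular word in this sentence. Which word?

to

Pre-movement form: The manager can show the proposal to who.
'who' functions as the object of the preposition 'to' (recipient of 'show'). Wh-movement fronts it, leaving a gap right after 'to':
Who can the manager show the proposal to ___?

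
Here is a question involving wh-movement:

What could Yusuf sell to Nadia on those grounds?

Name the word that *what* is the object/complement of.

Pre-movement form: Yusuf could sell what to Nadia on those grounds.
'what' is the direct object of 'sell'. It moves to the left edge, and the trace sits right after 'sell':
What could Yusuf sell ___ to Nadia on those grounds?

sell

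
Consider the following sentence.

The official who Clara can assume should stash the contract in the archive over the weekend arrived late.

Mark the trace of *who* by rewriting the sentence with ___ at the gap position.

The official who Clara can assume ___ should stash the contract in the archive over the weekend arrived late.

'who' is the subject of the clause embedded under 'assume'. The gap is right after 'assume'.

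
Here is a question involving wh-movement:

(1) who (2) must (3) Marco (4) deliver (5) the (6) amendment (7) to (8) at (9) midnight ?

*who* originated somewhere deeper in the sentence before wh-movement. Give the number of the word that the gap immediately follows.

Pre-movement form: Marco must deliver the amendment to who at midnight.
'who' is the object of the preposition 'to' (recipient of 'deliver'). Fronting leaves a gap immediately after 'to':
Who must Marco deliver the amendment to ___ at midnight?
'to' is word 7.

7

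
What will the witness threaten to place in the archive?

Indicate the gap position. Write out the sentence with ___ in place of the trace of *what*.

What will the witness threaten to place ___ in the archive?

Underlying clause: The witness will threaten to place what in the archive.
'what' functions as the direct object of 'place'. The gap is right after 'place'.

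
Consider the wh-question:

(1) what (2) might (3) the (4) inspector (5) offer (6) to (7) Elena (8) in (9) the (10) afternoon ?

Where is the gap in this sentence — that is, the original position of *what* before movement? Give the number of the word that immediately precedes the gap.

5

Pre-movement form: The inspector might offer what to Elena in the afternoon.
'what' functions as the direct object of 'offer'. It moves to the left edge, and the trace sits right after 'offer':
What might the inspector offer ___ to Elena in the afternoon?
'offer' is word 5.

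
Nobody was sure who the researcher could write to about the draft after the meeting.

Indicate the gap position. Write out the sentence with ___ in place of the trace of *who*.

Nobody was sure who the researcher could write to ___ about the draft after the meeting.

Pre-movement form: The researcher could write to who about the draft after the meeting.
The filler 'who' is interpreted as the object of the preposition 'to'. The gap is right after 'to'.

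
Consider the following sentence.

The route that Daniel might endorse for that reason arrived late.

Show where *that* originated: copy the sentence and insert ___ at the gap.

The route that Daniel might endorse ___ for that reason arrived late.

'that' functions as the direct object of 'endorse'. The gap is right after 'endorse'.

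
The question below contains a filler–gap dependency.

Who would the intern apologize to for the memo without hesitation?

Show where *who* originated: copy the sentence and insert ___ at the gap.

Pre-movement form: The intern would apologize to who for the memo without hesitation.
'who' is the object of the preposition 'to'. The gap is right after 'to'.

Who would the intern apologize to ___ for the memo without hesitation?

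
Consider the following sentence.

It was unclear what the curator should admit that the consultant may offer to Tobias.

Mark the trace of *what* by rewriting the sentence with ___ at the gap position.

Before movement: The curator should admit that the consultant may offer what to Tobias.
The filler 'what' is interpreted as the direct object of 'offer'. The gap is right after 'offer'.

It was unclear what the curator should admit that the consultant may offer ___ to Tobias.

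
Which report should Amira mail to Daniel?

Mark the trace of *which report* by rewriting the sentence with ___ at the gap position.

Pre-movement form: Amira should mail which report to Daniel.
The filler 'which report' is interpreted as the direct object of 'mail'. The gap is right after 'mail'.

Which report should Amira mail ___ to Daniel?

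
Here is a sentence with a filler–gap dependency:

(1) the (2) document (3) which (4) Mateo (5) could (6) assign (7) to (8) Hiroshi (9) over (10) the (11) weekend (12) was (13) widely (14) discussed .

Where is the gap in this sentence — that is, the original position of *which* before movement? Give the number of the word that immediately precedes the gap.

6

'which' functions as the direct object of 'assign'. Wh-movement fronts it, leaving a gap right after 'assign':
The document which Mateo could assign ___ to Hiroshi over the weekend was widely discussed.
'assign' is word 6.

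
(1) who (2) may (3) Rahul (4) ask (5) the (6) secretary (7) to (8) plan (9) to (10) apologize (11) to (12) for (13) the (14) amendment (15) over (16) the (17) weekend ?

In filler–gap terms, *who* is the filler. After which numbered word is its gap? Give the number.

11

In situ: Rahul may ask the secretary to plan to apologize to who for the amendment over the weekend.
'who' is the object of the preposition 'to'. Fronting leaves a gap immediately after 'to':
Who may Rahul ask the secretary to plan to apologize to ___ for the amendment over the weekend?
'to' is word 11.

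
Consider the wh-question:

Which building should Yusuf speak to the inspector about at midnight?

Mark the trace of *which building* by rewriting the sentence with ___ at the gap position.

Which building should Yusuf speak to the inspector about ___ at midnight?

Underlying clause: Yusuf should speak to the inspector about which building at midnight.
'which building' functions as the object of the preposition 'about'. The gap is right after 'about'.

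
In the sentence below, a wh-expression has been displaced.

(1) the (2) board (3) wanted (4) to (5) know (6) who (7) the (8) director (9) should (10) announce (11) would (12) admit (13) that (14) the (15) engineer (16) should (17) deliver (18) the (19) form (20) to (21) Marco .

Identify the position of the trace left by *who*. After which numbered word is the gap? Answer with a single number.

10

Pre-movement form: The director should announce who would admit that the engineer should deliver the form to Marco.
'who' functions as the subject of the clause embedded under 'announce'. Fronting leaves a gap immediately after 'announce':
The board wanted to know who the director should announce ___ would admit that the engineer should deliver the form to Marco.
'announce' is word 10.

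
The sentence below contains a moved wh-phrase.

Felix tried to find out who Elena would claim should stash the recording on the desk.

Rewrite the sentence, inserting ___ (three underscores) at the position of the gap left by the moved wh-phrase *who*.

Felix tried to find out who Elena would claim ___ should stash the recording on the desk.

Underlying clause: Elena would claim who should stash the recording on the desk.
The filler 'who' is interpreted as the subject of the clause embedded under 'claim'. The gap is right after 'claim'.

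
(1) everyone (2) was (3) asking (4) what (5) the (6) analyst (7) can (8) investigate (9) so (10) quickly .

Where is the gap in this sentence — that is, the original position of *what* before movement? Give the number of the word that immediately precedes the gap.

8

Underlying clause: The analyst can investigate what so quickly.
'what' functions as the direct object of 'investigate'. Fronting leaves a gap immediately after 'investigate':
Everyone was asking what the analyst can investigate ___ so quickly.
'investigate' is word 8.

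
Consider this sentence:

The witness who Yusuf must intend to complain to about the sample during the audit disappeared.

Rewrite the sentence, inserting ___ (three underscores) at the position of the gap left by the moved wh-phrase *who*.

The witness who Yusuf must intend to complain to ___ about the sample during the audit disappeared.

The filler 'who' is interpreted as the object of the preposition 'to'. The gap is right after 'to'.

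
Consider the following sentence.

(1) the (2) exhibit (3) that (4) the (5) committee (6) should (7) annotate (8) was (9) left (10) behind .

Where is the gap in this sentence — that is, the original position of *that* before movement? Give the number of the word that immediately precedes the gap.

7

'that' functions as the direct object of 'annotate'. It moves to the left edge, and the trace sits right after 'annotate':
The exhibit that the committee should annotate ___ was left behind.
'annotate' is word 7.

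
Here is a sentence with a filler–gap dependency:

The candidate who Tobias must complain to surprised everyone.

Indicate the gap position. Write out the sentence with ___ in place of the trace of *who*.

The candidate who Tobias must complain to ___ surprised everyone.

'who' functions as the object of the preposition 'to'. The gap is right after 'to'.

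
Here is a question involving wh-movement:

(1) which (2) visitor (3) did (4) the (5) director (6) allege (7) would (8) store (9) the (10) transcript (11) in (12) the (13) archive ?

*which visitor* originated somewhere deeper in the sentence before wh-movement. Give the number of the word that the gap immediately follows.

6

Pre-movement form: The director did allege which visitor would store the transcript in the archive.
'which visitor' functions as the subject of the clause embedded under 'allege'. Fronting leaves a gap immediately after 'allege':
Which visitor did the director allege ___ would store the transcript in the archive?
'allege' is word 6.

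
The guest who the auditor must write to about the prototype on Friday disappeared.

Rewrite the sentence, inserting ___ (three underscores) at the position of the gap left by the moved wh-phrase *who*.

The guest who the auditor must write to ___ about the prototype on Friday disappeared.

'who' functions as the object of the preposition 'to'. The gap is right after 'to'.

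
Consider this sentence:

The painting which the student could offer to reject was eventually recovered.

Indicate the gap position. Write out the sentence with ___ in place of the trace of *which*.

'which' is the direct object of 'reject'. The gap is right after 'reject'.

The painting which the student could offer to reject ___ was eventually recovered.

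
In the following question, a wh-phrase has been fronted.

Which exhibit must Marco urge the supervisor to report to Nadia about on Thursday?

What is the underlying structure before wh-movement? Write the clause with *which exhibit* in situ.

The filler 'which exhibit' is interpreted as the object of the preposition 'about'. It moves to the left edge, and the trace sits right after 'about':
Which exhibit must Marco urge the supervisor to report to Nadia about ___ on Thursday?

Marco must urge the supervisor to report to Nadia about which exhibit on Thursday.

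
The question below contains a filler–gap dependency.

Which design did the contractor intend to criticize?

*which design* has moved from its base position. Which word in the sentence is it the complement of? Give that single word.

criticize

Pre-movement form: The contractor did intend to criticize which design.
The filler 'which design' is interpreted as the direct object of 'criticize'. Wh-movement fronts it, leaving a gap right after 'criticize':
Which design did the contractor intend to criticize ___?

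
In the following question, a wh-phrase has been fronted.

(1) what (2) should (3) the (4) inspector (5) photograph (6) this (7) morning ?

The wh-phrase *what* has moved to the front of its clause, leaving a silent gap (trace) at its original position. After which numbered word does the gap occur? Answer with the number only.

Pre-movement form: The inspector should photograph what this morning.
'what' functions as the direct object of 'photograph'. Wh-movement fronts it, leaving a gap right after 'photograph':
What should the inspector photograph ___ this morning?
'photograph' is word 5.

5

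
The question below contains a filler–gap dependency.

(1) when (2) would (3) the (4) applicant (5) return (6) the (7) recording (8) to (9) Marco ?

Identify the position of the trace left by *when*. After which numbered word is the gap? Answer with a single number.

9

Underlying clause: The applicant would return the recording to Marco when.
'when' is the temporal adjunct. Fronting leaves a gap immediately after 'Marco':
When would the applicant return the recording to Marco ___?
'Marco' is word 9.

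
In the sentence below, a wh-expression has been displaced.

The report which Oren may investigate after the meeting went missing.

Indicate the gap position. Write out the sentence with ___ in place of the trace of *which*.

'which' functions as the direct object of 'investigate'. The gap is right after 'investigate'.

The report which Oren may investigate ___ after the meeting went missing.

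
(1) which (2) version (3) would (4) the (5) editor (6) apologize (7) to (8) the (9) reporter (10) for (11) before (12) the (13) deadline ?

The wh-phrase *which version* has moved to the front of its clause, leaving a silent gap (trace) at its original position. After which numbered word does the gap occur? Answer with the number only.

Before movement: The editor would apologize to the reporter for which version before the deadline.
'which version' is the object of the preposition 'for'. Wh-movement fronts it, leaving a gap right after 'for':
Which version would the editor apologize to the reporter for ___ before the deadline?
'for' is word 10.

10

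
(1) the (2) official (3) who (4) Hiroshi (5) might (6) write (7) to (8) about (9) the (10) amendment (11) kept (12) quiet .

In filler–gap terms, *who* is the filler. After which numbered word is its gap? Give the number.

7

'who' is the object of the preposition 'to'. It moves to the left edge, and the trace sits right after 'to':
The official who Hiroshi might write to ___ about the amendment kept quiet.
'to' is word 7.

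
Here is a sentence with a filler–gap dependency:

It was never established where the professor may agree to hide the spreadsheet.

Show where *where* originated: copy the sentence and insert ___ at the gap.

It was never established where the professor may agree to hide the spreadsheet ___.

In situ: The professor may agree to hide the spreadsheet where.
'where' functions as the locative complement of 'hide'. The gap is right after 'spreadsheet'.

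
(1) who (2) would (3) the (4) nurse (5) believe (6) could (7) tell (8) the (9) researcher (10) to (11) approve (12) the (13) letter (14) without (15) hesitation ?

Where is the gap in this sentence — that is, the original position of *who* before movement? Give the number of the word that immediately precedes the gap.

5

In situ: The nurse would believe who could tell the researcher to approve the letter without hesitation.
'who' functions as the subject of the clause embedded under 'believe'. Wh-movement fronts it, leaving a gap right after 'believe':
Who would the nurse believe ___ could tell the researcher to approve the letter without hesitation?
'believe' is word 5.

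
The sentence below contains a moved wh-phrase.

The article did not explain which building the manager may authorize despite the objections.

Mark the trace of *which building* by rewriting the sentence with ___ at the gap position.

Before movement: The manager may authorize which building despite the objections.
'which building' is the direct object of 'authorize'. The gap is right after 'authorize'.

The article did not explain which building the manager may authorize ___ despite the objections.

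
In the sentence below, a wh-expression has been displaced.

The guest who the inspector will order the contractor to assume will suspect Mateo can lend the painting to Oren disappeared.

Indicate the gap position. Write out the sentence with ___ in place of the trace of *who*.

The filler 'who' is interpreted as the subject of the clause embedded under 'assume'. The gap is right after 'assume'.

The guest who the inspector will order the contractor to assume ___ will suspect Mateo can lend the painting to Oren disappeared.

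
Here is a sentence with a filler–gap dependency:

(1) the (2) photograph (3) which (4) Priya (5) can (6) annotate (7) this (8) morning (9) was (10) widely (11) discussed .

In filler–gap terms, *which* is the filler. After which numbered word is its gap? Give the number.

6

'which' is the direct object of 'annotate'. Wh-movement fronts it, leaving a gap right after 'annotate':
The photograph which Priya can annotate ___ this morning was widely discussed.
'annotate' is word 6.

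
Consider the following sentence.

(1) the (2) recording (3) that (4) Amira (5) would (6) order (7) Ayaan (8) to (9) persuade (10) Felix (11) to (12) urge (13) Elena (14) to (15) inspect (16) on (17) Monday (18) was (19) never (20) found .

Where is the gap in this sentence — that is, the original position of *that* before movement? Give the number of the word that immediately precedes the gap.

15

The filler 'that' is interpreted as the direct object of 'inspect'. Fronting leaves a gap immediately after 'inspect':
The recording that Amira would order Ayaan to persuade Felix to urge Elena to inspect ___ on Monday was never found.
'inspect' is word 15.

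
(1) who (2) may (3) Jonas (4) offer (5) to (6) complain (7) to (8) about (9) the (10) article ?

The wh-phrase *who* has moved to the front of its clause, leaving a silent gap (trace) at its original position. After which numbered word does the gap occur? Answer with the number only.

7

In situ: Jonas may offer to complain to who about the article.
The filler 'who' is interpreted as the object of the preposition 'to'. Wh-movement fronts it, leaving a gap right after 'to':
Who may Jonas offer to complain to ___ about the article?
'to' is word 7.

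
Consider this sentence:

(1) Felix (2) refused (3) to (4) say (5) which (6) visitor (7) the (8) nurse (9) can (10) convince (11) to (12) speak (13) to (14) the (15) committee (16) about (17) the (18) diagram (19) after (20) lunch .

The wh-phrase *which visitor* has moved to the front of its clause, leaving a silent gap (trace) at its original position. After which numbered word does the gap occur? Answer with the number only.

10

In situ: The nurse can convince which visitor to speak to the committee about the diagram after lunch.
'which visitor' is the direct object of 'convince'. It moves to the left edge, and the trace sits right after 'convince':
Felix refused to say which visitor the nurse can convince ___ to speak to the committee about the diagram after lunch.
'convince' is word 10.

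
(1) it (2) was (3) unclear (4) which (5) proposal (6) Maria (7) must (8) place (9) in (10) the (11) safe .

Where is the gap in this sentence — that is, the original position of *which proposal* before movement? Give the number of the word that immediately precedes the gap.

8

In situ: Maria must place which proposal in the safe.
'which proposal' functions as the direct object of 'place'. Fronting leaves a gap immediately after 'place':
It was unclear which proposal Maria must place ___ in the safe.
'place' is word 8.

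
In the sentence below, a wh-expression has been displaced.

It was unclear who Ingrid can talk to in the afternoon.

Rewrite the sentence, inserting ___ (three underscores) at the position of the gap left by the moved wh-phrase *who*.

It was unclear who Ingrid can talk to ___ in the afternoon.

Pre-movement form: Ingrid can talk to who in the afternoon.
The filler 'who' is interpreted as the object of the preposition 'to'. The gap is right after 'to'.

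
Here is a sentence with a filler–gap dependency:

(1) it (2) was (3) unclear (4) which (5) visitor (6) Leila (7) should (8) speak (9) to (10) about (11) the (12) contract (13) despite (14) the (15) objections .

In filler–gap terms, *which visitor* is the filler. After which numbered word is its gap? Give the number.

9

Before movement: Leila should speak to which visitor about the contract despite the objections.
'which visitor' functions as the object of the preposition 'to'. It moves to the left edge, and the trace sits right after 'to':
It was unclear which visitor Leila should speak to ___ about the contract despite the objections.
'to' is word 9.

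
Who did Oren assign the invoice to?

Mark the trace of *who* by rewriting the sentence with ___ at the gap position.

In situ: Oren did assign the invoice to who.
'who' is the object of the preposition 'to' (recipient of 'assign'). The gap is right after 'to'.

Who did Oren assign the invoice to ___?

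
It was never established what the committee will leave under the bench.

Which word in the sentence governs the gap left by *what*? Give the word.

In situ: The committee will leave what under the bench.
'what' is the direct object of 'leave'. It moves to the left edge, and the trace sits right after 'leave':
It was never established what the committee will leave ___ under the bench.

leave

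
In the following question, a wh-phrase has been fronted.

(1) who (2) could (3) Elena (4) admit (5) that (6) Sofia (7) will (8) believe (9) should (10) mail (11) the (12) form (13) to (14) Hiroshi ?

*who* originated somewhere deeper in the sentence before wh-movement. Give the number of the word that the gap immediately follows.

8

In situ: Elena could admit that Sofia will believe who should mail the form to Hiroshi.
The filler 'who' is interpreted as the subject of the clause embedded under 'believe'. It moves to the left edge, and the trace sits right after 'believe':
Who could Elena admit that Sofia will believe ___ should mail the form to Hiroshi?
'believe' is word 8.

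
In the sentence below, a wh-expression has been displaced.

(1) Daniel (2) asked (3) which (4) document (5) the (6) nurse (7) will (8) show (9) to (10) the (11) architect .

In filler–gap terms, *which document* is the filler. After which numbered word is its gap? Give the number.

Before movement: The nurse will show which document to the architect.
'which document' functions as the direct object of 'show'. It moves to the left edge, and the trace sits right after 'show':
Daniel asked which document the nurse will show ___ to the architect.
'show' is word 8.

8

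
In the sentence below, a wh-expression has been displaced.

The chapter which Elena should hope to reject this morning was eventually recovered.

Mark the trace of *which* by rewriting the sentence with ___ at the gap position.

The chapter which Elena should hope to reject ___ this morning was eventually recovered.

'which' functions as the direct object of 'reject'. The gap is right after 'reject'.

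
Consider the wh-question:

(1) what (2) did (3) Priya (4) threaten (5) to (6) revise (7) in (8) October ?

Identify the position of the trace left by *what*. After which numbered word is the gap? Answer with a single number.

Underlying clause: Priya did threaten to revise what in October.
The filler 'what' is interpreted as the direct object of 'revise'. Wh-movement fronts it, leaving a gap right after 'revise':
What did Priya threaten to revise ___ in October?
'revise' is word 6.

6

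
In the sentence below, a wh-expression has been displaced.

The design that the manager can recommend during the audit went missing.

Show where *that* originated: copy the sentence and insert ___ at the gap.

The design that the manager can recommend ___ during the audit went missing.

'that' functions as the direct object of 'recommend'. The gap is right after 'recommend'.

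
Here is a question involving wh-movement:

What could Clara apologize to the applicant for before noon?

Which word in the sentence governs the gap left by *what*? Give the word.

Underlying clause: Clara could apologize to the applicant for what before noon.
'what' is the object of the preposition 'for'. Fronting leaves a gap immediately after 'for':
What could Clara apologize to the applicant for ___ before noon?

for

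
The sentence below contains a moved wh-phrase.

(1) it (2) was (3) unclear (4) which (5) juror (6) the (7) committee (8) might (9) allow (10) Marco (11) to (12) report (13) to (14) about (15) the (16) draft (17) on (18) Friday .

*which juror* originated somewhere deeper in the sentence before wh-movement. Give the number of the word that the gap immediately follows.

Underlying clause: The committee might allow Marco to report to which juror about the draft on Friday.
'which juror' is the object of the preposition 'to'. Fronting leaves a gap immediately after 'to':
It was unclear which juror the committee might allow Marco to report to ___ about the draft on Friday.
'to' is word 13.

13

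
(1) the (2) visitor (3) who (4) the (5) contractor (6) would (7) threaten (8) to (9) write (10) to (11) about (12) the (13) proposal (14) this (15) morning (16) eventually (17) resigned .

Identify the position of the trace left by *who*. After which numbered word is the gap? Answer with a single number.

10

'who' is the object of the preposition 'to'. Wh-movement fronts it, leaving a gap right after 'to':
The visitor who the contractor would threaten to write to ___ about the proposal this morning eventually resigned.
'to' is word 10.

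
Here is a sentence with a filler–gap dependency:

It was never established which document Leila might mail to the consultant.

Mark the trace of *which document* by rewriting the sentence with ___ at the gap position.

It was never established which document Leila might mail ___ to the consultant.

Pre-movement form: Leila might mail which document to the consultant.
The filler 'which document' is interpreted as the direct object of 'mail'. The gap is right after 'mail'.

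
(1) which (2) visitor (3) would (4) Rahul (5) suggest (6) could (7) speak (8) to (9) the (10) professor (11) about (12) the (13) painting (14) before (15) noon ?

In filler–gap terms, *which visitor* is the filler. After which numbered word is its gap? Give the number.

5

Before movement: Rahul would suggest which visitor could speak to the professor about the painting before noon.
The filler 'which visitor' is interpreted as the subject of the clause embedded under 'suggest'. It moves to the left edge, and the trace sits right after 'suggest':
Which visitor would Rahul suggest ___ could speak to the professor about the painting before noon?
'suggest' is word 5.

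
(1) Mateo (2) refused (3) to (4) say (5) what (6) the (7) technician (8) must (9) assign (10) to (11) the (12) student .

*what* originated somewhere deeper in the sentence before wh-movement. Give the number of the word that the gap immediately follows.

9

Pre-movement form: The technician must assign what to the student.
'what' functions as the direct object of 'assign'. Wh-movement fronts it, leaving a gap right after 'assign':
Mateo refused to say what the technician must assign ___ to the student.
'assign' is word 9.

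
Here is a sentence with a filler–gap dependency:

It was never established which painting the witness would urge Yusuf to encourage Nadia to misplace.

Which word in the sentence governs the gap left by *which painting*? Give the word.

misplace

Before movement: The witness would urge Yusuf to encourage Nadia to misplace which painting.
The filler 'which painting' is interpreted as the direct object of 'misplace'. It moves to the left edge, and the trace sits right after 'misplace':
It was never established which painting the witness would urge Yusuf to encourage Nadia to misplace ___.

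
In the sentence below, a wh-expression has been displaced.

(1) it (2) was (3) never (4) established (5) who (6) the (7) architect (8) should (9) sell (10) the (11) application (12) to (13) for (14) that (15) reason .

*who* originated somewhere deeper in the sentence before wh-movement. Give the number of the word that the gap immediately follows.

12

Underlying clause: The architect should sell the application to who for that reason.
'who' is the object of the preposition 'to' (recipient of 'sell'). Fronting leaves a gap immediately after 'to':
It was never established who the architect should sell the application to ___ for that reason.
'to' is word 12.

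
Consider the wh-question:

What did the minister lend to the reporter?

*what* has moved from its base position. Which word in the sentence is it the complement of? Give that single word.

lend

In situ: The minister did lend what to the reporter.
'what' functions as the direct object of 'lend'. Fronting leaves a gap immediately after 'lend':
What did the minister lend ___ to the reporter?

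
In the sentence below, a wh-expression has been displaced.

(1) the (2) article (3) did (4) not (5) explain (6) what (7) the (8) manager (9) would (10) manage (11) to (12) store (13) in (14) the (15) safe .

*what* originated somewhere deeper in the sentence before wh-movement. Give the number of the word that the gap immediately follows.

12

Before movement: The manager would manage to store what in the safe.
'what' is the direct object of 'store'. Wh-movement fronts it, leaving a gap right after 'store':
The article did not explain what the manager would manage to store ___ in the safe.
'store' is word 12.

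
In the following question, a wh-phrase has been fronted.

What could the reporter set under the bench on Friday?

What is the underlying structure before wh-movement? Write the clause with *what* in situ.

The filler 'what' is interpreted as the direct object of 'set'. Wh-movement fronts it, leaving a gap right after 'set':
What could the reporter set ___ under the bench on Friday?

The reporter could set what under the bench on Friday.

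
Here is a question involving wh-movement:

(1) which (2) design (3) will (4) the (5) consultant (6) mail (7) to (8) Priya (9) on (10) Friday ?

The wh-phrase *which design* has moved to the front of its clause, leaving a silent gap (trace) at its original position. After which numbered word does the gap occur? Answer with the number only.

Underlying clause: The consultant will mail which design to Priya on Friday.
The filler 'which design' is interpreted as the direct object of 'mail'. Wh-movement fronts it, leaving a gap right after 'mail':
Which design will the consultant mail ___ to Priya on Friday?
'mail' is word 6.

6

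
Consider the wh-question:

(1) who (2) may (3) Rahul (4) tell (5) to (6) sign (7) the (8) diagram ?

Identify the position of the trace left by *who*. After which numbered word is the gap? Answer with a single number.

4

Before movement: Rahul may tell who to sign the diagram.
The filler 'who' is interpreted as the direct object of 'tell'. Wh-movement fronts it, leaving a gap right after 'tell':
Who may Rahul tell ___ to sign the diagram?
'tell' is word 4.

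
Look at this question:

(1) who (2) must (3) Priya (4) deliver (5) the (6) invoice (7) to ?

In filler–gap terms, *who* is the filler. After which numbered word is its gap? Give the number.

7

Before movement: Priya must deliver the invoice to who.
'who' functions as the object of the preposition 'to' (recipient of 'deliver'). It moves to the left edge, and the trace sits right after 'to':
Who must Priya deliver the invoice to ___?
'to' is word 7.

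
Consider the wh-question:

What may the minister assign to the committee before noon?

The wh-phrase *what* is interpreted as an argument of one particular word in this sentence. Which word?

Pre-movement form: The minister may assign what to the committee before noon.
The filler 'what' is interpreted as the direct object of 'assign'. Fronting leaves a gap immediately after 'assign':
What may the minister assign ___ to the committee before noon?

assign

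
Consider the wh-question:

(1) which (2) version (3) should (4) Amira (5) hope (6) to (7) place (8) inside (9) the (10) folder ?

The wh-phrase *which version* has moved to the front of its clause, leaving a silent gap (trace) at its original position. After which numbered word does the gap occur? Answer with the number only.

Before movement: Amira should hope to place which version inside the folder.
'which version' is the direct object of 'place'. Fronting leaves a gap immediately after 'place':
Which version should Amira hope to place ___ inside the folder?
'place' is word 7.

7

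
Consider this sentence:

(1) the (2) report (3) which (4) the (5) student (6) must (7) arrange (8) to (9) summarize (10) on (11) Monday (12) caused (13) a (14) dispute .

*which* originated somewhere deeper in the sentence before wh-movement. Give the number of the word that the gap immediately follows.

9

The filler 'which' is interpreted as the direct object of 'summarize'. Wh-movement fronts it, leaving a gap right after 'summarize':
The report which the student must arrange to summarize ___ on Monday caused a dispute.
'summarize' is word 9.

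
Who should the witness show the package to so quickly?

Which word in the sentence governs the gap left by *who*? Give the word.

to

Before movement: The witness should show the package to who so quickly.
'who' functions as the object of the preposition 'to' (recipient of 'show'). Wh-movement fronts it, leaving a gap right after 'to':
Who should the witness show the package to ___ so quickly?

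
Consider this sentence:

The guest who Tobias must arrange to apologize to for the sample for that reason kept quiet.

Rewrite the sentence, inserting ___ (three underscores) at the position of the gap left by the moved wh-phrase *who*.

'who' is the object of the preposition 'to'. The gap is right after 'to'.

The guest who Tobias must arrange to apologize to ___ for the sample for that reason kept quiet.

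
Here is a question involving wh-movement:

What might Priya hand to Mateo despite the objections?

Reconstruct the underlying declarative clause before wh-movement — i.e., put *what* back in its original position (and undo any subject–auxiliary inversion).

'what' is the direct object of 'hand'. Fronting leaves a gap immediately after 'hand':
What might Priya hand ___ to Mateo despite the objections?

Priya might hand what to Mateo despite the objections.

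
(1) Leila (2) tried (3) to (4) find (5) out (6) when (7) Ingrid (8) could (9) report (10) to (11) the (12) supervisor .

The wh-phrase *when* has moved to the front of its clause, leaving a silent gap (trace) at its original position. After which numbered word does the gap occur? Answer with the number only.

12

Pre-movement form: Ingrid could report to the supervisor when.
The filler 'when' is interpreted as the temporal adjunct. Wh-movement fronts it, leaving a gap right after 'supervisor':
Leila tried to find out when Ingrid could report to the supervisor ___.
'supervisor' is word 12.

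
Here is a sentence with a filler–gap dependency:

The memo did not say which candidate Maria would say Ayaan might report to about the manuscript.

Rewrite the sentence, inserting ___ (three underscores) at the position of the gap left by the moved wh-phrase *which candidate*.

The memo did not say which candidate Maria would say Ayaan might report to ___ about the manuscript.

Before movement: Maria would say Ayaan might report to which candidate about the manuscript.
'which candidate' is the object of the preposition 'to'. The gap is right after 'to'.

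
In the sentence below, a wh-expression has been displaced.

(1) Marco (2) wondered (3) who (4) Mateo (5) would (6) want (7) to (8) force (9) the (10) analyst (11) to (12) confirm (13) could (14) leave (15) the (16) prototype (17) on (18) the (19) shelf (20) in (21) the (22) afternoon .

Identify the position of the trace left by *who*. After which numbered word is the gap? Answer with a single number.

12

Before movement: Mateo would want to force the analyst to confirm who could leave the prototype on the shelf in the afternoon.
'who' is the subject of the clause embedded under 'confirm'. Fronting leaves a gap immediately after 'confirm':
Marco wondered who Mateo would want to force the analyst to confirm ___ could leave the prototype on the shelf in the afternoon.
'confirm' is word 12.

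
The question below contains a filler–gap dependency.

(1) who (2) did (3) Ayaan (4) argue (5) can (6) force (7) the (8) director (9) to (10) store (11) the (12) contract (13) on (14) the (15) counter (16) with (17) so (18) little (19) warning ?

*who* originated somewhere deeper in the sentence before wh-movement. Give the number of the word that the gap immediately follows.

4

Before movement: Ayaan did argue who can force the director to store the contract on the counter with so little warning.
'who' is the subject of the clause embedded under 'argue'. It moves to the left edge, and the trace sits right after 'argue':
Who did Ayaan argue ___ can force the director to store the contract on the counter with so little warning?
'argue' is word 4.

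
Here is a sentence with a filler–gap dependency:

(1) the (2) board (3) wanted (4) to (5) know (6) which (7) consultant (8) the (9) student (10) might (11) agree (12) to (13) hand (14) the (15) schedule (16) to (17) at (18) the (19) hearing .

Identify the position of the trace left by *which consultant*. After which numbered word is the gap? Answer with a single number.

Pre-movement form: The student might agree to hand the schedule to which consultant at the hearing.
The filler 'which consultant' is interpreted as the object of the preposition 'to' (recipient of 'hand'). Fronting leaves a gap immediately after 'to':
The board wanted to know which consultant the student might agree to hand the schedule to ___ at the hearing.
'to' is word 16.

16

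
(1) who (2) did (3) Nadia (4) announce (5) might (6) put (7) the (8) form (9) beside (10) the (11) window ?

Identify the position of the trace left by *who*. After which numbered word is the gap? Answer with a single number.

4

Pre-movement form: Nadia did announce who might put the form beside the window.
The filler 'who' is interpreted as the subject of the clause embedded under 'announce'. Fronting leaves a gap immediately after 'announce':
Who did Nadia announce ___ might put the form beside the window?
'announce' is word 4.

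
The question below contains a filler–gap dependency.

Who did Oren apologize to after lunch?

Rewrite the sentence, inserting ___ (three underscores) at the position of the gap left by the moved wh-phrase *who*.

Who did Oren apologize to ___ after lunch?

Before movement: Oren did apologize to who after lunch.
'who' functions as the object of the preposition 'to'. The gap is right after 'to'.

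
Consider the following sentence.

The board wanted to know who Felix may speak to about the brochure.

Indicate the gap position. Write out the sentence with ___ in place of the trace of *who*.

The board wanted to know who Felix may speak to ___ about the brochure.

Pre-movement form: Felix may speak to who about the brochure.
'who' is the object of the preposition 'to'. The gap is right after 'to'.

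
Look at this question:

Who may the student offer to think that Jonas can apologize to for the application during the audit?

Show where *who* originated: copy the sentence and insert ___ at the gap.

Who may the student offer to think that Jonas can apologize to ___ for the application during the audit?

Before movement: The student may offer to think that Jonas can apologize to who for the application during the audit.
'who' functions as the object of the preposition 'to'. The gap is right after 'to'.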